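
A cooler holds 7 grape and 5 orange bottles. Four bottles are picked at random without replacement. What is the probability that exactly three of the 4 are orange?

One ordering (orange drawn first) has probability 5/12 × 4/11 × 3/10 × 7/9 = 420/11880 = 7/198.
There are C(4,3) = 4 such orderings, each equally likely, so P = 4 × 7/198 = 14/99.

14/99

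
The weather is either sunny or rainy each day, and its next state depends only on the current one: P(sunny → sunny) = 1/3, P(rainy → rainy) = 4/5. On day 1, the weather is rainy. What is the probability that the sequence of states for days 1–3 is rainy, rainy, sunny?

Day 1 is given. For each transition, use the conditional probability from the current state:
P(rainy | rainy) = 4/5; P(sunny | rainy) = 1/5.
P = 4/5 × 1/5 = 4/25.

4/25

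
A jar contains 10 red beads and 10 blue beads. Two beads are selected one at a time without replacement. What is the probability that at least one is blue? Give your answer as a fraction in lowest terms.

P(no blue) = 10/20 × 9/19 = 90/380 = 9/38.
P(at least one) = 1 − 9/38 = 29/38.

29/38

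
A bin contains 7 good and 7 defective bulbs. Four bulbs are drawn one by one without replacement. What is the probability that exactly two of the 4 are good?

One ordering (good drawn first) has probability 7/14 × 6/13 × 7/12 × 6/11 = 1764/24024 = 21/286.
There are C(4,2) = 6 such orderings, each equally likely, so P = 6 × 21/286 = 63/143.

63/143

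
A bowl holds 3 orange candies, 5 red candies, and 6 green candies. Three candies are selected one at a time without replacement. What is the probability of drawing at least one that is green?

P(no green) = 8/14 × 7/13 × 6/12 = 336/2184 = 2/13.
P(at least one) = 1 − 2/13 = 11/13.

11/13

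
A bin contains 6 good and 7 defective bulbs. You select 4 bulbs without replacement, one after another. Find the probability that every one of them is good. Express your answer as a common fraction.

P(every draw is good) = 6/13 × 5/12 × 4/11 × 3/10 = 360/17160 = 3/143.

3/143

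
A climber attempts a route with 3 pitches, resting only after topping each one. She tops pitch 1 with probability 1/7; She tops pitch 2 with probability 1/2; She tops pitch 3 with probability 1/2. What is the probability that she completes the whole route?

Each stage is reached only if all earlier stages succeed, so
P = 1/7 × 1/2 × 1/2 = 1/28.

1/28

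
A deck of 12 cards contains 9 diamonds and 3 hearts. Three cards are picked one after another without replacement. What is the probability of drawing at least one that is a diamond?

P(no diamonds) = 3/12 × 2/11 × 1/10 = 6/1320 = 1/220.
P(at least one) = 1 − 1/220 = 219/220.

219/220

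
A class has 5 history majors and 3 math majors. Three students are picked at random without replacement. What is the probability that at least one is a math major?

23/28

P(no math majors) = 5/8 × 4/7 × 3/6 = 60/336 = 5/28.
P(at least one) = 1 − 5/28 = 23/28.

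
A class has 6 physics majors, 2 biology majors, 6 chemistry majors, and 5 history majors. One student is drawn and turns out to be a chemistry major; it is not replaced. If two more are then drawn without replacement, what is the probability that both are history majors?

With the first student removed, 5 history majors remain out of 18.
P = 5/18 × 4/17 = 20/306 = 10/153.

10/153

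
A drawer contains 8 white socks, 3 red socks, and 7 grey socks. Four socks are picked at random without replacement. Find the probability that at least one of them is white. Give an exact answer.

95/102

P(no white) = 10/18 × 9/17 × 8/16 × 7/15 = 5040/73440 = 7/102.
P(at least one) = 1 − 7/102 = 95/102.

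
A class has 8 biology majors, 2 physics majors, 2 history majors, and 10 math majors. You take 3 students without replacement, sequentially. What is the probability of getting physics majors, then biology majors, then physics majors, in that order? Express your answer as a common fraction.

Multiply the probability of each draw given the previous ones:
P = 2/22 × 8/21 × 1/20 = 16/9240 = 2/1155.

2/1155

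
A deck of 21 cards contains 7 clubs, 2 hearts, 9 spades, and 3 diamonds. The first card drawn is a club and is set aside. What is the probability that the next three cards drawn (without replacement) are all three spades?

7/95

After the first draw, 9 of the remaining 20 cards are spades.
P = 9/20 × 8/19 × 7/18 = 504/6840 = 7/95.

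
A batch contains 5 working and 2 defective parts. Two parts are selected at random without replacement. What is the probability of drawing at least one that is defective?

P(no defective) = 5/7 × 4/6 = 20/42 = 10/21.
P(at least one) = 1 − 10/21 = 11/21.

11/21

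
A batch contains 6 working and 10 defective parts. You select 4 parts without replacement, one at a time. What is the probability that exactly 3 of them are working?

One ordering (working drawn first) has probability 6/16 × 5/15 × 4/14 × 10/13 = 1200/43680 = 5/182.
There are C(4,3) = 4 such orderings, each equally likely, so P = 4 × 5/182 = 10/91.

10/91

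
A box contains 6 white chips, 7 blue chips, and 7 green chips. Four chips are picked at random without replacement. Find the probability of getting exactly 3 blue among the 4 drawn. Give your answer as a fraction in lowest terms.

91/969

One ordering (blue drawn first) has probability 7/20 × 6/19 × 5/18 × 13/17 = 2730/116280 = 91/3876.
There are C(4,3) = 4 such orderings, each equally likely, so P = 4 × 91/3876 = 91/969.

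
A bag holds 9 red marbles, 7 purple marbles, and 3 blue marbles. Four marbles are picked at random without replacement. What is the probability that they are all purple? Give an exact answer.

P(every draw is purple) = 7/19 × 6/18 × 5/17 × 4/16 = 840/93024 = 35/3876.

35/3876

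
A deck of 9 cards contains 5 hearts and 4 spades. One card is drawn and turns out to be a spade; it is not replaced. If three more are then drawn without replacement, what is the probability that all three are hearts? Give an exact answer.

5/28

With the first card removed, 5 hearts remain out of 8.
P = 5/8 × 4/7 × 3/6 = 60/336 = 5/28.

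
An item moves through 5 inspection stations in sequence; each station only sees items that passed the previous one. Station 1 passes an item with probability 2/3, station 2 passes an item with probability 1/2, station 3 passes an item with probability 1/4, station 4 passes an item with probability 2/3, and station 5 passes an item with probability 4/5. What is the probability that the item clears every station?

2/45

Multiplying along the chain,
P = 2/3 × 1/2 × 1/4 × 2/3 × 4/5 = 16/360 = 2/45.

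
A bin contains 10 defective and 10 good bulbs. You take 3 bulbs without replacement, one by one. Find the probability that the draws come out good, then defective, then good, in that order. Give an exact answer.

5/38

Multiply the probability of each draw given the previous ones:
P = 10/20 × 10/19 × 9/18 = 900/6840 = 5/38.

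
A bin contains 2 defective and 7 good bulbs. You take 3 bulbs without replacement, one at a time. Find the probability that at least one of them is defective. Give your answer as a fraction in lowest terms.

7/12

P(no defective) = 7/9 × 6/8 × 5/7 = 210/504 = 5/12.
P(at least one) = 1 − 5/12 = 7/12.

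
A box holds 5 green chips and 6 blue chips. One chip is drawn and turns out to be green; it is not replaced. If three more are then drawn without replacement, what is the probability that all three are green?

After the first draw, 4 of the remaining 10 chips are green.
P = 4/10 × 3/9 × 2/8 = 24/720 = 1/30.

1/30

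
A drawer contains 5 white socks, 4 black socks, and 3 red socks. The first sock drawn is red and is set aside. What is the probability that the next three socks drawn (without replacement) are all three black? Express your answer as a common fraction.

4/165

After the first draw, 4 of the remaining 11 socks are black.
P = 4/11 × 3/10 × 2/9 = 24/990 = 4/165.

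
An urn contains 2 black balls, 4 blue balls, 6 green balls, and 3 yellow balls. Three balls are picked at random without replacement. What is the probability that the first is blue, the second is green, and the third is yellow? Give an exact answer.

12/455

Multiply the probability of each draw given the previous ones:
P = 4/15 × 6/14 × 3/13 = 72/2730 = 12/455.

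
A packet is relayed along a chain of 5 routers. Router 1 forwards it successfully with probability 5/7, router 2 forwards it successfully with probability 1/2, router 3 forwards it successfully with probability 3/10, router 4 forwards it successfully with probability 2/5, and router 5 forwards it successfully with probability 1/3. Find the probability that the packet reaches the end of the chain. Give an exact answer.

Multiplying along the chain,
P = 5/7 × 1/2 × 3/10 × 2/5 × 1/3 = 30/2100 = 1/70.

1/70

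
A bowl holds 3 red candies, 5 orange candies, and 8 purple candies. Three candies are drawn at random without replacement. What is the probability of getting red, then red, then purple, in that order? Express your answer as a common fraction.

Chain rule:
P = 3/16 × 2/15 × 8/14 = 48/3360 = 1/70.

1/70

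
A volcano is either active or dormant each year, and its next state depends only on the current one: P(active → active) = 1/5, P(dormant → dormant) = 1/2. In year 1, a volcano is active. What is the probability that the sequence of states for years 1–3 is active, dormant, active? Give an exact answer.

Year 1 is given. For each transition, use the conditional probability from the current state:
P(dormant | active) = 4/5; P(active | dormant) = 1/2.
P = 4/5 × 1/2 = 4/10 = 2/5.

2/5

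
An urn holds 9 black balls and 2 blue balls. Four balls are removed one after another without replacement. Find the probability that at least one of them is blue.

34/55

P(no blue) = 9/11 × 8/10 × 7/9 × 6/8 = 3024/7920 = 21/55.
P(at least one) = 1 − 21/55 = 34/55.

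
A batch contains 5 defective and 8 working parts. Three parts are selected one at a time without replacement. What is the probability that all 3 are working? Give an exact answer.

28/143

P(every draw is working) = 8/13 × 7/12 × 6/11 = 336/1716 = 28/143.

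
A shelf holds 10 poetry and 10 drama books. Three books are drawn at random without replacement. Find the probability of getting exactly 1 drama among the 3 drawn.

15/38

One ordering (drama drawn first) has probability 10/20 × 10/19 × 9/18 = 900/6840 = 5/38.
There are C(3,1) = 3 such orderings, each equally likely, so P = 3 × 5/38 = 15/38.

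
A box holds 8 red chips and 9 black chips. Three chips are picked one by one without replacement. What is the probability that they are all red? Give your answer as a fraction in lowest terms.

P(all red) = 8/17 × 7/16 × 6/15 = 336/4080 = 7/85.

7/85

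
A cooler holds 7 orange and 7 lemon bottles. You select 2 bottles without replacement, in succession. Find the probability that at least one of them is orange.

10/13

P(no orange) = 7/14 × 6/13 = 42/182 = 3/13.
P(at least one) = 1 − 3/13 = 10/13.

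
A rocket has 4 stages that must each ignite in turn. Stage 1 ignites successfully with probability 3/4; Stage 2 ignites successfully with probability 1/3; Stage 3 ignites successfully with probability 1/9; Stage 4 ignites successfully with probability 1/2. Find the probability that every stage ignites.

1/72

Each stage is reached only if all earlier stages succeed, so
P = 3/4 × 1/3 × 1/9 × 1/2 = 3/216 = 1/72.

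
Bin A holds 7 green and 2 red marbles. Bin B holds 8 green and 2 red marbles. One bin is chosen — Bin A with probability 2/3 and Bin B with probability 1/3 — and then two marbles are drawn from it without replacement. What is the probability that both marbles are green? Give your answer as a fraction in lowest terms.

161/270

From Bin A: P(both green) = (7/9)(6/8) = 7/12.
From Bin B: P(both green) = (8/10)(7/9) = 28/45.
Total probability = (2/3)(7/12) + (1/3)(28/45) = 161/270.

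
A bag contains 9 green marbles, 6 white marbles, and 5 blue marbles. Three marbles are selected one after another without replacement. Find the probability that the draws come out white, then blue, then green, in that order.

Chain rule:
P = 6/20 × 5/19 × 9/18 = 270/6840 = 3/76.

3/76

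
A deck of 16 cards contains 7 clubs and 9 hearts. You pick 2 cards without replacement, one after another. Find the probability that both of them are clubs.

7/40

P = 7/16 × 6/15 = 42/240 = 7/40.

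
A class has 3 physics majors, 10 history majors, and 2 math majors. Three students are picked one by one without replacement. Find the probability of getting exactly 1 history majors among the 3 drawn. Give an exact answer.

One ordering (a history major drawn first) has probability 10/15 × 5/14 × 4/13 = 200/2730 = 20/273.
There are C(3,1) = 3 such orderings, each equally likely, so P = 3 × 20/273 = 20/91.

20/91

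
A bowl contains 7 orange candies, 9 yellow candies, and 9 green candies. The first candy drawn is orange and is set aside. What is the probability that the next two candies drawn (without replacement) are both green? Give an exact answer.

After the first draw, 9 of the remaining 24 candies are green.
P = 9/24 × 8/23 = 72/552 = 3/23.

3/23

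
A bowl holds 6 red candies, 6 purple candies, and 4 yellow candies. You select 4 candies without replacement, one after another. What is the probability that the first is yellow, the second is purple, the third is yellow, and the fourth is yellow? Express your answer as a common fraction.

3/910

Each draw changes the counts, so multiply the conditional probabilities along the sequence:
P = 4/16 × 6/15 × 3/14 × 2/13 = 144/43680 = 3/910.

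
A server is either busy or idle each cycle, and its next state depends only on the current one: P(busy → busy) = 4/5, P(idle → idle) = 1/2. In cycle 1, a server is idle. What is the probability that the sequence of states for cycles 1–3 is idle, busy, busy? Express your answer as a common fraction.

2/5

Cycle 1 is given. For each transition, use the conditional probability from the current state:
P(busy | idle) = 1/2; P(busy | busy) = 4/5.
P = 1/2 × 4/5 = 4/10 = 2/5.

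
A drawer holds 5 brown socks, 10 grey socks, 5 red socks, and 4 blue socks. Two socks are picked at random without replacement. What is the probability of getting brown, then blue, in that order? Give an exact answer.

Chain rule:
P = 5/24 × 4/23 = 20/552 = 5/138.

5/138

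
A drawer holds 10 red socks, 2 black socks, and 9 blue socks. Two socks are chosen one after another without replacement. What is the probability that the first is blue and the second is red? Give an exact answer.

3/14

Multiply the probability of each draw given the previous ones:
P = 9/21 × 10/20 = 90/420 = 3/14.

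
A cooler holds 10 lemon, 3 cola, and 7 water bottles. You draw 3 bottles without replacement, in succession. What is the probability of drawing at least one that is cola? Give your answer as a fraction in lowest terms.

23/57

P(no cola) = 17/20 × 16/19 × 15/18 = 4080/6840 = 34/57.
P(at least one) = 1 − 34/57 = 23/57.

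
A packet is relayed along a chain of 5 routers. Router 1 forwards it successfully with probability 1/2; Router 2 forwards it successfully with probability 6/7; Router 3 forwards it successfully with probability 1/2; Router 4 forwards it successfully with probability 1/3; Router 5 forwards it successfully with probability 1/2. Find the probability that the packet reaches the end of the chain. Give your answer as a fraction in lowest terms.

Each stage is reached only if all earlier stages succeed, so
P = 1/2 × 6/7 × 1/2 × 1/3 × 1/2 = 6/168 = 1/28.

1/28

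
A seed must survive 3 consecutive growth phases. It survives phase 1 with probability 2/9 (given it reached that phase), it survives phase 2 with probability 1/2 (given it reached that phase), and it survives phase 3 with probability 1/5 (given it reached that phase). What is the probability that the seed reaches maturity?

1/45

The events are sequential, so multiply the conditional probabilities:
P = 2/9 × 1/2 × 1/5 = 2/90 = 1/45.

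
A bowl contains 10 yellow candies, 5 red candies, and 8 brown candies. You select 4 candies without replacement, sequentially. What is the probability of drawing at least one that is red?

P(no red) = 18/23 × 17/22 × 16/21 × 15/20 = 73440/212520 = 612/1771.
P(at least one) = 1 − 612/1771 = 1159/1771.

1159/1771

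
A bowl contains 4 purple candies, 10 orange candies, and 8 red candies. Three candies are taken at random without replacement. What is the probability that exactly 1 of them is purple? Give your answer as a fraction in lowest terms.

One ordering (purple drawn first) has probability 4/22 × 18/21 × 17/20 = 1224/9240 = 51/385.
There are C(3,1) = 3 such orderings, each equally likely, so P = 3 × 51/385 = 153/385.

153/385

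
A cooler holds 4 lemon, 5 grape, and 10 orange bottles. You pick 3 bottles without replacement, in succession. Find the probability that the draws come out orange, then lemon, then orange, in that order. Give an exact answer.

Multiply the probability of each draw given the previous ones:
P = 10/19 × 4/18 × 9/17 = 360/5814 = 20/323.

20/323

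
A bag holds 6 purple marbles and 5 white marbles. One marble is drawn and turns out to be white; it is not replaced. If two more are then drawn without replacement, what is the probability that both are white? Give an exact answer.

2/15

With the first marble removed, 4 white remain out of 10.
P = 4/10 × 3/9 = 12/90 = 2/15.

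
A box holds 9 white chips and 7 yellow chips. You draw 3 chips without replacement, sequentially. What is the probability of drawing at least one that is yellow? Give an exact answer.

17/20

P(no yellow) = 9/16 × 8/15 × 7/14 = 504/3360 = 3/20.
P(at least one) = 1 − 3/20 = 17/20.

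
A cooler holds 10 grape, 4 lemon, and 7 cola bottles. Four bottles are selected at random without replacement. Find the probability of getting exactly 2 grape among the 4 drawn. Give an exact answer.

One ordering (grape drawn first) has probability 10/21 × 9/20 × 11/19 × 10/18 = 9900/143640 = 55/798.
There are C(4,2) = 6 such orderings, each equally likely, so P = 6 × 55/798 = 55/133.

55/133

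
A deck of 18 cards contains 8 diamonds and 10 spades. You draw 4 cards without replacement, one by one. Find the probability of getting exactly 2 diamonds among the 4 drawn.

One ordering (diamonds drawn first) has probability 8/18 × 7/17 × 10/16 × 9/15 = 5040/73440 = 7/102.
There are C(4,2) = 6 such orderings, each equally likely, so P = 6 × 7/102 = 7/17.

7/17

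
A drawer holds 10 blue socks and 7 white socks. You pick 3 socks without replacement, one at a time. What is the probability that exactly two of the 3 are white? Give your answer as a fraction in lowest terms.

21/68

One ordering (white drawn first) has probability 7/17 × 6/16 × 10/15 = 420/4080 = 7/68.
There are C(3,2) = 3 such orderings, each equally likely, so P = 3 × 7/68 = 21/68.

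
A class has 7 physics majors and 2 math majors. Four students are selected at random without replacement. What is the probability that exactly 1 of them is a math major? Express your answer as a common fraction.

One ordering (a math major drawn first) has probability 2/9 × 7/8 × 6/7 × 5/6 = 420/3024 = 5/36.
There are C(4,1) = 4 such orderings, each equally likely, so P = 4 × 5/36 = 5/9.

5/9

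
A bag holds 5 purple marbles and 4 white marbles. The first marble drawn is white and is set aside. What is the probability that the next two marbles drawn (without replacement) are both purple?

With the first marble removed, 5 purple remain out of 8.
P = 5/8 × 4/7 = 20/56 = 5/14.

5/14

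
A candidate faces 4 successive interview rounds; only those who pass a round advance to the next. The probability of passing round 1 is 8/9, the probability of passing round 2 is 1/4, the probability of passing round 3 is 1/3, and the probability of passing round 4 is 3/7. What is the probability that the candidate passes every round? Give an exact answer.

2/63

The events are sequential, so multiply the conditional probabilities:
P = 8/9 × 1/4 × 1/3 × 3/7 = 24/756 = 2/63.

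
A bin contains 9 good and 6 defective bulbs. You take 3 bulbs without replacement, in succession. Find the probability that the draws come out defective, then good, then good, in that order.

72/455

Multiply the probability of each draw given the previous ones:
P = 6/15 × 9/14 × 8/13 = 432/2730 = 72/455.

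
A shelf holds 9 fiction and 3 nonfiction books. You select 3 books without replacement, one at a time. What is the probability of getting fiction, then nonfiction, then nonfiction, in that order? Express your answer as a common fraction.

Multiply the probability of each draw given the previous ones:
P = 9/12 × 3/11 × 2/10 = 54/1320 = 9/220.

9/220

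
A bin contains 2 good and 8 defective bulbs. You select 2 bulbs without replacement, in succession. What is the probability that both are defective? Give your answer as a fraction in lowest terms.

28/45

P(all defective) = 8/10 × 7/9 = 56/90 = 28/45.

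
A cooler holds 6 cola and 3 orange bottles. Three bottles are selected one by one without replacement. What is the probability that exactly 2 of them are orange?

One ordering (orange drawn first) has probability 3/9 × 2/8 × 6/7 = 36/504 = 1/14.
There are C(3,2) = 3 such orderings, each equally likely, so P = 3 × 1/14 = 3/14.

3/14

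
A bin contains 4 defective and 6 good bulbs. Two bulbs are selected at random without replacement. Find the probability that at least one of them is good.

13/15

P(no good) = 4/10 × 3/9 = 12/90 = 2/15.
P(at least one) = 1 − 2/15 = 13/15.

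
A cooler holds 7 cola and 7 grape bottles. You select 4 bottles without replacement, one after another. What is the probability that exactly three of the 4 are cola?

One ordering (cola drawn first) has probability 7/14 × 6/13 × 5/12 × 7/11 = 1470/24024 = 35/572.
There are C(4,3) = 4 such orderings, each equally likely, so P = 4 × 35/572 = 35/143.

35/143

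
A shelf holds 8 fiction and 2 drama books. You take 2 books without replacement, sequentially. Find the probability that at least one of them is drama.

17/45

P(no drama) = 8/10 × 7/9 = 56/90 = 28/45.
P(at least one) = 1 − 28/45 = 17/45.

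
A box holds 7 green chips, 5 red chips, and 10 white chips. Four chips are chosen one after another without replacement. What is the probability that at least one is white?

P(no white) = 12/22 × 11/21 × 10/20 × 9/19 = 11880/175560 = 9/133.
P(at least one) = 1 − 9/133 = 124/133.

124/133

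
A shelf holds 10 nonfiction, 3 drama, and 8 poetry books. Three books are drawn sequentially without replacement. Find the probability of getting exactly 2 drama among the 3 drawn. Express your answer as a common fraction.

27/665

One ordering (drama drawn first) has probability 3/21 × 2/20 × 18/19 = 108/7980 = 9/665.
There are C(3,2) = 3 such orderings, each equally likely, so P = 3 × 9/665 = 27/665.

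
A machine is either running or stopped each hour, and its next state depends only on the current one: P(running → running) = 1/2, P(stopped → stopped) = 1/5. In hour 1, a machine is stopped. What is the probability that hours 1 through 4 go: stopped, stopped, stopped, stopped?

Hour 1 is given. For each transition, use the conditional probability from the current state:
P(stopped | stopped) = 1/5; P(stopped | stopped) = 1/5; P(stopped | stopped) = 1/5.
P = 1/5 × 1/5 × 1/5 = 1/125.

1/125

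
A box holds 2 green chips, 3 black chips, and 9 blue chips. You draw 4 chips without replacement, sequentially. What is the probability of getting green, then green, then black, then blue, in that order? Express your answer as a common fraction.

9/4004

Multiply the probability of each draw given the previous ones:
P = 2/14 × 1/13 × 3/12 × 9/11 = 54/24024 = 9/4004.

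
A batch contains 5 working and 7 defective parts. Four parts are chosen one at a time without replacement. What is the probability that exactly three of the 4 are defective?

One ordering (defective drawn first) has probability 7/12 × 6/11 × 5/10 × 5/9 = 1050/11880 = 35/396.
There are C(4,3) = 4 such orderings, each equally likely, so P = 4 × 35/396 = 35/99.

35/99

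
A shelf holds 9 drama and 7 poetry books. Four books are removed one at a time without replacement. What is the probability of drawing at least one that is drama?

51/52

P(no drama) = 7/16 × 6/15 × 5/14 × 4/13 = 840/43680 = 1/52.
P(at least one) = 1 − 1/52 = 51/52.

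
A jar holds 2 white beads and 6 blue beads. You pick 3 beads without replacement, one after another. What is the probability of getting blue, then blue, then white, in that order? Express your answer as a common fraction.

5/28

Multiply the probability of each draw given the previous ones:
P = 6/8 × 5/7 × 2/6 = 60/336 = 5/28.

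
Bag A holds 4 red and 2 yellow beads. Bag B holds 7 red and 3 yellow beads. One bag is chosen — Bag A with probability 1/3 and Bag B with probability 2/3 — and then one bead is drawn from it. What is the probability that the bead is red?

31/45

From Bag A: P(red) = 4/6.
From Bag B: P(red) = 7/10.
Total probability = (1/3)(4/6) + (2/3)(7/10) = 31/45.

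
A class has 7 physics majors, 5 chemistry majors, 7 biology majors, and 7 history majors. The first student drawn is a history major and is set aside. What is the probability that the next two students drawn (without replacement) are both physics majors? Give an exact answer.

7/100

With the first student removed, 7 physics majors remain out of 25.
P = 7/25 × 6/24 = 42/600 = 7/100.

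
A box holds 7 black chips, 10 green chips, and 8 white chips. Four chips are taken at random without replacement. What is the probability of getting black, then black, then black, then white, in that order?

Multiply the probability of each draw given the previous ones:
P = 7/25 × 6/24 × 5/23 × 8/22 = 1680/303600 = 7/1265.

7/1265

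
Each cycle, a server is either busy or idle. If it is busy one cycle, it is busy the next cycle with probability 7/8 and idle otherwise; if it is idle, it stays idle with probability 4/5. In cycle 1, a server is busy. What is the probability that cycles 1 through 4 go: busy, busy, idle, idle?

Cycle 1 is given. For each transition, use the conditional probability from the current state:
P(busy | busy) = 7/8; P(idle | busy) = 1/8; P(idle | idle) = 4/5.
P = 7/8 × 1/8 × 4/5 = 28/320 = 7/80.

7/80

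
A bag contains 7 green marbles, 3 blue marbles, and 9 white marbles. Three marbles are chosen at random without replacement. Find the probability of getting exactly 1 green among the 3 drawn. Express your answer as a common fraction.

One ordering (green drawn first) has probability 7/19 × 12/18 × 11/17 = 924/5814 = 154/969.
There are C(3,1) = 3 such orderings, each equally likely, so P = 3 × 154/969 = 154/323.

154/323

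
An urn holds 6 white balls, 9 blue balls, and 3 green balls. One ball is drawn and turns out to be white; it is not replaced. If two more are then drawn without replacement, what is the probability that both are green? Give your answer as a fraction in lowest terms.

3/136

With the first ball removed, 3 green remain out of 17.
P = 3/17 × 2/16 = 6/272 = 3/136.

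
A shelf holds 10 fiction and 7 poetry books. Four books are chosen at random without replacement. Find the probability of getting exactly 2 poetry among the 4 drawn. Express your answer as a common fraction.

One ordering (poetry drawn first) has probability 7/17 × 6/16 × 10/15 × 9/14 = 3780/57120 = 9/136.
There are C(4,2) = 6 such orderings, each equally likely, so P = 6 × 9/136 = 27/68.

27/68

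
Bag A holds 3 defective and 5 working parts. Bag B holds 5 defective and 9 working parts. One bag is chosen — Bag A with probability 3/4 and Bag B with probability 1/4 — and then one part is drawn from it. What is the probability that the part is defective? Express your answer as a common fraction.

From Bag A: P(defective) = 3/8.
From Bag B: P(defective) = 5/14.
Total probability = (3/4)(3/8) + (1/4)(5/14) = 83/224.

83/224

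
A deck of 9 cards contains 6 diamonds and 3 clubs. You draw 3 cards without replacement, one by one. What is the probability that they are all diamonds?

5/21

P(all diamonds) = 6/9 × 5/8 × 4/7 = 120/504 = 5/21.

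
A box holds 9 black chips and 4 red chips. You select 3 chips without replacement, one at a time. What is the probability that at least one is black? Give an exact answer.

141/143

P(no black) = 4/13 × 3/12 × 2/11 = 24/1716 = 2/143.
P(at least one) = 1 − 2/143 = 141/143.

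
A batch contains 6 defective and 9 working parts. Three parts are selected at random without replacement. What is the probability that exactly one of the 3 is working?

27/91

One ordering (working drawn first) has probability 9/15 × 6/14 × 5/13 = 270/2730 = 9/91.
There are C(3,1) = 3 such orderings, each equally likely, so P = 3 × 9/91 = 27/91.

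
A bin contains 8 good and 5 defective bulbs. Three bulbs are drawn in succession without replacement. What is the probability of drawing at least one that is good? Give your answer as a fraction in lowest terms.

P(no good) = 5/13 × 4/12 × 3/11 = 60/1716 = 5/143.
P(at least one) = 1 − 5/143 = 138/143.

138/143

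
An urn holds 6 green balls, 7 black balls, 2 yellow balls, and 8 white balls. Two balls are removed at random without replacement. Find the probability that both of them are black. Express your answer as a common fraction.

P = 7/23 × 6/22 = 42/506 = 21/253.

21/253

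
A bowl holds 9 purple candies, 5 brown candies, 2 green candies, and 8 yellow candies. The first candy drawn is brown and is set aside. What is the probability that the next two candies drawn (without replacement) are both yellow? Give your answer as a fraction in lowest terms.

28/253

With the first candy removed, 8 yellow remain out of 23.
P = 8/23 × 7/22 = 56/506 = 28/253.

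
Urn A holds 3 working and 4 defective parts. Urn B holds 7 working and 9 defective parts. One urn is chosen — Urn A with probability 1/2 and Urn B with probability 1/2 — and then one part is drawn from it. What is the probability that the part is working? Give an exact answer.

From Urn A: P(working) = 3/7.
From Urn B: P(working) = 7/16.
Total probability = (1/2)(3/7) + (1/2)(7/16) = 97/224.

97/224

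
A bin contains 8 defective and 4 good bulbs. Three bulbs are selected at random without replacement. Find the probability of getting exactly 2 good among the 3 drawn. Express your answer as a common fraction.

12/55

One ordering (good drawn first) has probability 4/12 × 3/11 × 8/10 = 96/1320 = 4/55.
There are C(3,2) = 3 such orderings, each equally likely, so P = 3 × 4/55 = 12/55.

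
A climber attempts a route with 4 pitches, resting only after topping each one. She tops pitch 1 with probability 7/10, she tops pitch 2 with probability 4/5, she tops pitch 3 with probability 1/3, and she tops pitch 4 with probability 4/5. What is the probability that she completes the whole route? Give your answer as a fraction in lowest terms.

Multiplying along the chain,
P = 7/10 × 4/5 × 1/3 × 4/5 = 112/750 = 56/375.

56/375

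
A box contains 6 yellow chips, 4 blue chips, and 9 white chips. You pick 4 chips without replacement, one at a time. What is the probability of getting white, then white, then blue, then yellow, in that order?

6/323

Chain rule:
P = 9/19 × 8/18 × 4/17 × 6/16 = 1728/93024 = 6/323.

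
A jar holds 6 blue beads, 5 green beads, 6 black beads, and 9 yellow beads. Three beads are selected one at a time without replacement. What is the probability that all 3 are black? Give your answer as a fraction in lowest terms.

1/130

P = 6/26 × 5/25 × 4/24 = 120/15600 = 1/130.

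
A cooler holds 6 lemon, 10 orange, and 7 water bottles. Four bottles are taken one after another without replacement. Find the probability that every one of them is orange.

6/253

P(every draw is orange) = 10/23 × 9/22 × 8/21 × 7/20 = 5040/212520 = 6/253.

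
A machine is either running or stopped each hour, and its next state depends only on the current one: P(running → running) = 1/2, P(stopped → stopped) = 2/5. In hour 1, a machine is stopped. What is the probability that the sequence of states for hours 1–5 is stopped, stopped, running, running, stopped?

Hour 1 is given. For each transition, use the conditional probability from the current state:
P(stopped | stopped) = 2/5; P(running | stopped) = 3/5; P(running | running) = 1/2; P(stopped | running) = 1/2.
P = 2/5 × 3/5 × 1/2 × 1/2 = 6/100 = 3/50.

3/50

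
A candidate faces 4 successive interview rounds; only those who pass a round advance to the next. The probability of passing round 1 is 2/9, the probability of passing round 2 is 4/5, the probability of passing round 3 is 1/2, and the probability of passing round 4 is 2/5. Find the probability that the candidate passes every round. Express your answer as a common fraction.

8/225

Multiplying along the chain,
P = 2/9 × 4/5 × 1/2 × 2/5 = 16/450 = 8/225.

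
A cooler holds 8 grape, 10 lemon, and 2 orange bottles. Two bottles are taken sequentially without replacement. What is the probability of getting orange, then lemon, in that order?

Multiply the probability of each draw given the previous ones:
P = 2/20 × 10/19 = 20/380 = 1/19.

1/19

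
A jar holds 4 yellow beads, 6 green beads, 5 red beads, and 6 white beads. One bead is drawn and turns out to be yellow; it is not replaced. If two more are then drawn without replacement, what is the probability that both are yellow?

With the first bead removed, 3 yellow remain out of 20.
P = 3/20 × 2/19 = 6/380 = 3/190.

3/190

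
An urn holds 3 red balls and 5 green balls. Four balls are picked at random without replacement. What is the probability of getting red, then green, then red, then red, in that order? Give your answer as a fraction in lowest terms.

Multiply the probability of each draw given the previous ones:
P = 3/8 × 5/7 × 2/6 × 1/5 = 30/1680 = 1/56.

1/56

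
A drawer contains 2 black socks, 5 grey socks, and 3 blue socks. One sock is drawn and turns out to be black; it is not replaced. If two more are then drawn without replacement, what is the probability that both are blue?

1/12

After the first draw, 3 of the remaining 9 socks are blue.
P = 3/9 × 2/8 = 6/72 = 1/12.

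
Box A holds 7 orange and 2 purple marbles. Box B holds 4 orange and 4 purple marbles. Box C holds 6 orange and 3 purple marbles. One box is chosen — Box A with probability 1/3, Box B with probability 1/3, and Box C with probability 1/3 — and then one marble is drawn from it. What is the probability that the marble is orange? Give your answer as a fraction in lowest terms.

From Box A: P(orange) = 7/9.
From Box B: P(orange) = 4/8.
From Box C: P(orange) = 6/9.
Total probability = (1/3)(7/9) + (1/3)(4/8) + (1/3)(6/9) = 35/54.

35/54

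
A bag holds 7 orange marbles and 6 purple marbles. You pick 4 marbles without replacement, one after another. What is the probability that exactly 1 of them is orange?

28/143

One ordering (orange drawn first) has probability 7/13 × 6/12 × 5/11 × 4/10 = 840/17160 = 7/143.
There are C(4,1) = 4 such orderings, each equally likely, so P = 4 × 7/143 = 28/143.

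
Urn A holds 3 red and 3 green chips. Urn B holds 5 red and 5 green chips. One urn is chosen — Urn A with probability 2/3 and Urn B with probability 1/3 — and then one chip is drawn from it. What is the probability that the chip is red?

From Urn A: P(red) = 3/6.
From Urn B: P(red) = 5/10.
Total probability = (2/3)(3/6) + (1/3)(5/10) = 1/2.

1/2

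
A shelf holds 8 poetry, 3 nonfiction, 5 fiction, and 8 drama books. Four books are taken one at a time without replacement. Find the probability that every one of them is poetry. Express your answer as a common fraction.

5/759

P(every draw is poetry) = 8/24 × 7/23 × 6/22 × 5/21 = 1680/255024 = 5/759.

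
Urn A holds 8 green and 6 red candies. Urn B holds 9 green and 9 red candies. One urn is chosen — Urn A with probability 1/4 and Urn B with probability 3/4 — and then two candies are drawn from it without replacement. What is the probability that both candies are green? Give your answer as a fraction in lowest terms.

56/221

From Urn A: P(both green) = (8/14)(7/13) = 4/13.
From Urn B: P(both green) = (9/18)(8/17) = 4/17.
Total probability = (1/4)(4/13) + (3/4)(4/17) = 56/221.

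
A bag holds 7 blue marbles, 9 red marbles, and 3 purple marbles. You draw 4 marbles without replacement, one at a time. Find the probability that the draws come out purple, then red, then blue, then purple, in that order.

21/5168

Chain rule:
P = 3/19 × 9/18 × 7/17 × 2/16 = 378/93024 = 21/5168.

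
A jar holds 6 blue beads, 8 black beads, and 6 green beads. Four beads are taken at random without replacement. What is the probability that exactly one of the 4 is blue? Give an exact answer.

728/1615

One ordering (blue drawn first) has probability 6/20 × 14/19 × 13/18 × 12/17 = 13104/116280 = 182/1615.
There are C(4,1) = 4 such orderings, each equally likely, so P = 4 × 182/1615 = 728/1615.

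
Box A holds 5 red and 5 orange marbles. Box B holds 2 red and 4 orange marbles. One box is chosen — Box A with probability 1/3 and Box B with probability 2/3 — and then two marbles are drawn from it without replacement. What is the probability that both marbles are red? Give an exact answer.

16/135

From Box A: P(both red) = (5/10)(4/9) = 2/9.
From Box B: P(both red) = (2/6)(1/5) = 1/15.
Total probability = (1/3)(2/9) + (2/3)(1/15) = 16/135.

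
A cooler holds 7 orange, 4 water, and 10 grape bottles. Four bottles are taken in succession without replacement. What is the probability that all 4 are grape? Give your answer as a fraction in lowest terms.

P = 10/21 × 9/20 × 8/19 × 7/18 = 5040/143640 = 2/57.

2/57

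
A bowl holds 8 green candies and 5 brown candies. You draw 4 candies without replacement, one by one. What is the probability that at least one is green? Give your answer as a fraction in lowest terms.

P(no green) = 5/13 × 4/12 × 3/11 × 2/10 = 120/17160 = 1/143.
P(at least one) = 1 − 1/143 = 142/143.

142/143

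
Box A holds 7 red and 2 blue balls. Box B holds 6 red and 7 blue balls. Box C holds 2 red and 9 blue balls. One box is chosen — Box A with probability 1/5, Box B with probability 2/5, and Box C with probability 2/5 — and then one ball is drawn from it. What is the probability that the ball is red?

From Box A: P(red) = 7/9.
From Box B: P(red) = 6/13.
From Box C: P(red) = 2/11.
Total probability = (1/5)(7/9) + (2/5)(6/13) + (2/5)(2/11) = 2657/6435.

2657/6435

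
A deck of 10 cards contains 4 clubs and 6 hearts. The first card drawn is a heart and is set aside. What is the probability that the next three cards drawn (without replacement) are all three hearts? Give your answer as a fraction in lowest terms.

5/42

With the first card removed, 5 hearts remain out of 9.
P = 5/9 × 4/8 × 3/7 = 60/504 = 5/42.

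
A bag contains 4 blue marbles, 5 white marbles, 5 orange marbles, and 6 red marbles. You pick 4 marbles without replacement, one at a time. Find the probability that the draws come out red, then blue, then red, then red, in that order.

Each draw changes the counts, so multiply the conditional probabilities along the sequence:
P = 6/20 × 4/19 × 5/18 × 4/17 = 480/116280 = 4/969.

4/969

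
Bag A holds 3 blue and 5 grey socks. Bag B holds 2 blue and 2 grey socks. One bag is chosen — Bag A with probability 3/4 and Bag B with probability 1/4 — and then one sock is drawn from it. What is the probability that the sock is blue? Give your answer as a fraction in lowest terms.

13/32

From Bag A: P(blue) = 3/8.
From Bag B: P(blue) = 2/4.
Total probability = (3/4)(3/8) + (1/4)(2/4) = 13/32.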